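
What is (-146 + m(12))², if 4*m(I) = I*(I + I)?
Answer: 5476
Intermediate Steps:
m(I) = I²/2 (m(I) = (I*(I + I))/4 = (I*(2*I))/4 = (2*I²)/4 = I²/2)
(-146 + m(12))² = (-146 + (½)*12²)² = (-146 + (½)*144)² = (-146 + 72)² = (-74)² = 5476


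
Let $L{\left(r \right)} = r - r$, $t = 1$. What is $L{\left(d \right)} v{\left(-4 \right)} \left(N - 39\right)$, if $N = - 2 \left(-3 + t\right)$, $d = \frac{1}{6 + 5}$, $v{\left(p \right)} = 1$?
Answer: $0$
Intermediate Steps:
$d = \frac{1}{11} \approx 0.090909$
$N = 4$ ($N = - 2 \left(-3 + 1\right) = \left(-2\right) \left(-2\right) = 4$)
$L{\left(r \right)} = 0$
$L{\left(d \right)} v{\left(-4 \right)} \left(N - 39\right) = 0 \cdot 1 \left(4 - 39\right) = 0 \left(-35\right) = 0$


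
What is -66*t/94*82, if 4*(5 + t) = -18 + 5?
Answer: 44649/94 ≈ 474.99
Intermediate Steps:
t = -33/4 (t = -5 + (-18 + 5)/4 = -5 + (¼)*(-13) = -5 - 13/4 = -33/4 ≈ -8.2500)
-66*t/94*82 = -(-1089)/(2*94)*82 = -66*(-33/376)*82 = (1089/188)*82 = 44649/94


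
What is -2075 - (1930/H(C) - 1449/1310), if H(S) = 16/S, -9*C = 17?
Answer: -87059561/47160 ≈ -1846.0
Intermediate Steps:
C = -17/9 (C = -⅑*17 = -17/9 ≈ -1.8889)
-2075 - (1930/H(C) - 1449/1310) = -2075 - (1930/((16/(-17/9))) - 1449/1310) = -2075 - (1930/((16*(-9/17))) - 1449*1/1310) = -2075 - (1930/(-144/17) - 1449/1310) = -2075 - (1930*(-17/144) - 1449/1310) = -2075 - (-16405/72 - 1449/1310) = -2075 - 1*(-10797439/47160) = -2075 + 10797439/47160 = -87059561/47160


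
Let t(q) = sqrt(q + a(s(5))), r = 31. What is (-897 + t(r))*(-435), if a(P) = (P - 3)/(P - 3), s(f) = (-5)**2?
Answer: 390195 - 1740*sqrt(2) ≈ 3.8773e+5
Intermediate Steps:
s(f) = 25
a(P) = 1 (a(P) = (-3 + P)/(-3 + P) = 1)
t(q) = sqrt(1 + q) (t(q) = sqrt(q + 1) = sqrt(1 + q))
(-897 + t(r))*(-435) = (-897 + sqrt(1 + 31))*(-435) = (-897 + sqrt(32))*(-435) = (-897 + 4*sqrt(2))*(-435) = 390195 - 1740*sqrt(2)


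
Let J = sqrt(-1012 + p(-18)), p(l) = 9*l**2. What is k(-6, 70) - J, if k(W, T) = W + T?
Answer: 64 - 4*sqrt(119) ≈ 20.365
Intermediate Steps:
k(W, T) = T + W
J = 4*sqrt(119) (J = sqrt(-1012 + 9*(-18)**2) = sqrt(-1012 + 9*324) = sqrt(-1012 + 2916) = sqrt(1904) = 4*sqrt(119) ≈ 43.635)
k(-6, 70) - J = (70 - 6) - 4*sqrt(119) = 64 - 4*sqrt(119)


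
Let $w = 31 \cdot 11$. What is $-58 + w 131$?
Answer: $44613$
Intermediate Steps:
$w = 341$
$-58 + w 131 = -58 + 341 \cdot 131 = -58 + 44671 = 44613$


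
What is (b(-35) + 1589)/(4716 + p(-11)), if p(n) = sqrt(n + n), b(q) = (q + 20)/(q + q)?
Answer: 1380609/4096967 - 1171*I*sqrt(22)/16387868 ≈ 0.33698 - 0.00033516*I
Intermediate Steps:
b(q) = (20 + q)/(2*q) (b(q) = (20 + q)/((2*q)) = (20 + q)*(1/(2*q)) = (20 + q)/(2*q))
p(n) = sqrt(2)*sqrt(n) (p(n) = sqrt(2*n) = sqrt(2)*sqrt(n))
(b(-35) + 1589)/(4716 + p(-11)) = ((1/2)*(20 - 35)/(-35) + 1589)/(4716 + sqrt(2)*sqrt(-11)) = ((1/2)*(-1/35)*(-15) + 1589)/(4716 + sqrt(2)*(I*sqrt(11))) = (3/14 + 1589)/(4716 + I*sqrt(22)) = 22249/(14*(4716 + I*sqrt(22)))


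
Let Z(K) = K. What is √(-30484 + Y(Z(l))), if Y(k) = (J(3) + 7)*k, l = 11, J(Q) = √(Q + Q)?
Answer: √(-30407 + 11*√6) ≈ 174.3*I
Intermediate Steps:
J(Q) = √2*√Q (J(Q) = √(2*Q) = √2*√Q)
Y(k) = k*(7 + √6) (Y(k) = (√2*√3 + 7)*k = (√6 + 7)*k = (7 + √6)*k = k*(7 + √6))
√(-30484 + Y(Z(l))) = √(-30484 + 11*(7 + √6)) = √(-30484 + (77 + 11*√6)) = √(-30407 + 11*√6)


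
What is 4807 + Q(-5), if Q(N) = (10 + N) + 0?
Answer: 4812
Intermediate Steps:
Q(N) = 10 + N
4807 + Q(-5) = 4807 + (10 - 5) = 4807 + 5 = 4812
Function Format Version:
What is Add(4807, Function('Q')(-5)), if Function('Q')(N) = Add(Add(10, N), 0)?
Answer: 4812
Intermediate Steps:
Function('Q')(N) = Add(10, N)
Add(4807, Function('Q')(-5)) = Add(4807, Add(10, -5)) = Add(4807, 5) = 4812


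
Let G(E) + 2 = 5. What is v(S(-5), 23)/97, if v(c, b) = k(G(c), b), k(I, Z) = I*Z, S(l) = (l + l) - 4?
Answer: 69/97 ≈ 0.71134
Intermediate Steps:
G(E) = 3 (G(E) = -2 + 5 = 3)
S(l) = -4 + 2*l (S(l) = 2*l - 4 = -4 + 2*l)
v(c, b) = 3*b
v(S(-5), 23)/97 = (3*23)/97 = 69*(1/97) = 69/97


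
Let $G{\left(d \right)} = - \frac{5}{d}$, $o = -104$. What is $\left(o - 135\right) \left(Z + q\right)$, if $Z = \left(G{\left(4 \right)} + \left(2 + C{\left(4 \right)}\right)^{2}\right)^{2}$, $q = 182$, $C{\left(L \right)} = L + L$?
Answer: $- \frac{37985943}{16} \approx -2.3741 \cdot 10^{6}$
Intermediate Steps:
$C{\left(L \right)} = 2 L$
$Z = \frac{156025}{16}$ ($Z = \left(- \frac{5}{4} + \left(2 + 2 \cdot 4\right)^{2}\right)^{2} = \left(\left(-5\right) \frac{1}{4} + \left(2 + 8\right)^{2}\right)^{2} = \left(- \frac{5}{4} + 10^{2}\right)^{2} = \left(- \frac{5}{4} + 100\right)^{2} = \left(\frac{395}{4}\right)^{2} = \frac{156025}{16} \approx 9751.6$)
$\left(o - 135\right) \left(Z + q\right) = \left(-104 - 135\right) \left(\frac{156025}{16} + 182\right) = \left(-239\right) \frac{158937}{16} = - \frac{37985943}{16}$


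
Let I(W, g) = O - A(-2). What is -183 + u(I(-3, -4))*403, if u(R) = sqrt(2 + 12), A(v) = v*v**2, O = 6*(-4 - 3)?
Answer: -183 + 403*sqrt(14) ≈ 1324.9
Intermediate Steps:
O = -42 (O = 6*(-7) = -42)
A(v) = v**3
I(W, g) = -34 (I(W, g) = -42 - 1*(-2)**3 = -42 - 1*(-8) = -42 + 8 = -34)
u(R) = sqrt(14)
-183 + u(I(-3, -4))*403 = -183 + sqrt(14)*403 = -183 + 403*sqrt(14)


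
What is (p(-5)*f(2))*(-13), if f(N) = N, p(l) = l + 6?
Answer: -26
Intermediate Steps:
p(l) = 6 + l
(p(-5)*f(2))*(-13) = ((6 - 5)*2)*(-13) = (1*2)*(-13) = 2*(-13) = -26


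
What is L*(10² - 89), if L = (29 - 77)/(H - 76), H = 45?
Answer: 528/31 ≈ 17.032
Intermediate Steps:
L = 48/31 (L = (29 - 77)/(45 - 76) = -48/(-31) = -48*(-1/31) = 48/31 ≈ 1.5484)
L*(10² - 89) = 48*(10² - 89)/31 = 48*(100 - 89)/31 = (48/31)*11 = 528/31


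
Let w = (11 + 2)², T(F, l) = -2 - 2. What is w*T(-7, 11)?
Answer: -676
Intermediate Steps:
T(F, l) = -4
w = 169 (w = 13² = 169)
w*T(-7, 11) = 169*(-4) = -676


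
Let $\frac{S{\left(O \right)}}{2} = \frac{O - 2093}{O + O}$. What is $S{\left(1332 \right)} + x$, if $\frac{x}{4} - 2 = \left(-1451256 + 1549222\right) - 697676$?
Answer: $- \frac{3195244985}{1332} \approx -2.3988 \cdot 10^{6}$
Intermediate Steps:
$x = -2398832$ ($x = 8 + 4 \left(\left(-1451256 + 1549222\right) - 697676\right) = 8 + 4 \left(97966 - 697676\right) = 8 + 4 \left(-599710\right) = 8 - 2398840 = -2398832$)
$S{\left(O \right)} = \frac{-2093 + O}{O}$ ($S{\left(O \right)} = 2 \frac{O - 2093}{O + O} = 2 \frac{-2093 + O}{2 O} = \frac{-2093 + O}{O}$)
$S{\left(1332 \right)} + x = \frac{-2093 + 1332}{1332} - 2398832 = \frac{1}{1332} \left(-761\right) - 2398832 = - \frac{761}{1332} - 2398832 = - \frac{3195244985}{1332}$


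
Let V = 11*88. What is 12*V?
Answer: 11616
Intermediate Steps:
V = 968
12*V = 12*968 = 11616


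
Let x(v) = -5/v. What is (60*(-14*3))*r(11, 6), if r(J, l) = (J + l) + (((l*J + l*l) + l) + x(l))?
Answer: -312900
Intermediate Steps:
r(J, l) = J + l² - 5/l + 2*l + J*l (r(J, l) = (J + l) + (((l*J + l*l) + l) - 5/l) = (J + l) + (((J*l + l²) + l) - 5/l) = (J + l) + (((l² + J*l) + l) - 5/l) = (J + l) + ((l + l² + J*l) - 5/l) = (J + l) + (l + l² - 5/l + J*l) = J + l² - 5/l + 2*l + J*l)
(60*(-14*3))*r(11, 6) = (60*(-14*3))*(11 + 6² - 5/6 + 2*6 + 11*6) = (60*(-42))*(11 + 36 - 5*⅙ + 12 + 66) = -2520*(11 + 36 - ⅚ + 12 + 66) = -2520*745/6 = -312900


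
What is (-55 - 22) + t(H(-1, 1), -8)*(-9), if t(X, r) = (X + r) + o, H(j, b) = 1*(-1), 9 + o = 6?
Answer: 31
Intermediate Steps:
o = -3 (o = -9 + 6 = -3)
H(j, b) = -1
t(X, r) = -3 + X + r (t(X, r) = (X + r) - 3 = -3 + X + r)
(-55 - 22) + t(H(-1, 1), -8)*(-9) = (-55 - 22) + (-3 - 1 - 8)*(-9) = -77 - 12*(-9) = -77 + 108 = 31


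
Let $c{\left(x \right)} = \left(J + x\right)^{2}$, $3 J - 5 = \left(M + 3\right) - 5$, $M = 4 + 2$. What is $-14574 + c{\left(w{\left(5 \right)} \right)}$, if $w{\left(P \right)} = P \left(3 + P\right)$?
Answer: $-12725$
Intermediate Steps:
$M = 6$
$J = 3$ ($J = \frac{5}{3} + \frac{\left(6 + 3\right) - 5}{3} = \frac{5}{3} + \frac{9 - 5}{3} = \frac{5}{3} + \frac{1}{3} \cdot 4 = \frac{5}{3} + \frac{4}{3} = 3$)
$c{\left(x \right)} = \left(3 + x\right)^{2}$
$-14574 + c{\left(w{\left(5 \right)} \right)} = -14574 + \left(3 + 5 \left(3 + 5\right)\right)^{2} = -14574 + \left(3 + 5 \cdot 8\right)^{2} = -14574 + \left(3 + 40\right)^{2} = -14574 + 43^{2} = -14574 + 1849 = -12725$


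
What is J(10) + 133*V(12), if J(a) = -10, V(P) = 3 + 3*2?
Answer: 1187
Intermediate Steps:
V(P) = 9 (V(P) = 3 + 6 = 9)
J(10) + 133*V(12) = -10 + 133*9 = -10 + 1197 = 1187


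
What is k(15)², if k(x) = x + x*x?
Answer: 57600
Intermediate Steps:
k(x) = x + x²
k(15)² = (15*(1 + 15))² = (15*16)² = 240² = 57600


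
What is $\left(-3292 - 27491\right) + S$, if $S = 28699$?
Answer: $-2084$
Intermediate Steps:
$\left(-3292 - 27491\right) + S = \left(-3292 - 27491\right) + 28699 = -30783 + 28699 = -2084$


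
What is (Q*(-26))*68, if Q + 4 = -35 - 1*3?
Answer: 74256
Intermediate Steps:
Q = -42 (Q = -4 + (-35 - 1*3) = -4 + (-35 - 3) = -4 - 38 = -42)
(Q*(-26))*68 = -42*(-26)*68 = 1092*68 = 74256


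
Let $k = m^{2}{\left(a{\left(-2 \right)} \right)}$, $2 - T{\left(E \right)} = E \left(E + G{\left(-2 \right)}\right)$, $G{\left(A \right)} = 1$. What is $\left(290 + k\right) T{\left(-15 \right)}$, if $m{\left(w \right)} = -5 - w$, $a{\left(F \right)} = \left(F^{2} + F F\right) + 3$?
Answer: $-113568$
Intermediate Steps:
$T{\left(E \right)} = 2 - E \left(1 + E\right)$ ($T{\left(E \right)} = 2 - E \left(E + 1\right) = 2 - E \left(1 + E\right)$)
$a{\left(F \right)} = 3 + 2 F^{2}$ ($a{\left(F \right)} = \left(F^{2} + F^{2}\right) + 3 = 2 F^{2} + 3 = 3 + 2 F^{2}$)
$k = 256$ ($k = \left(-5 - \left(3 + 2 \left(-2\right)^{2}\right)\right)^{2} = \left(-5 - \left(3 + 2 \cdot 4\right)\right)^{2} = \left(-5 - \left(3 + 8\right)\right)^{2} = \left(-5 - 11\right)^{2} = \left(-16\right)^{2} = 256$)
$\left(290 + k\right) T{\left(-15 \right)} = \left(290 + 256\right) \left(2 - -15 - \left(-15\right)^{2}\right) = 546 \left(2 + 15 - 225\right) = 546 \left(-208\right) = -113568$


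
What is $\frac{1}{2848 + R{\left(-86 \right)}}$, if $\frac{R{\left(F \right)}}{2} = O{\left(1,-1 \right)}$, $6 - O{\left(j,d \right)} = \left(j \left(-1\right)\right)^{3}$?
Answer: $\frac{1}{2862} \approx 0.00034941$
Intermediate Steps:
$O{\left(j,d \right)} = 6 + j^{3}$ ($O{\left(j,d \right)} = 6 - \left(j \left(-1\right)\right)^{3} = 6 - \left(- j\right)^{3} = 6 - - j^{3} = 6 + j^{3}$)
$R{\left(F \right)} = 14$ ($R{\left(F \right)} = 2 \left(6 + 1^{3}\right) = 2 \left(6 + 1\right) = 2 \cdot 7 = 14$)
$\frac{1}{2848 + R{\left(-86 \right)}} = \frac{1}{2848 + 14} = \frac{1}{2862}$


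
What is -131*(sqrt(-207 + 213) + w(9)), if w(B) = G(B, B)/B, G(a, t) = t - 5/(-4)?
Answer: -5371/36 - 131*sqrt(6) ≈ -470.08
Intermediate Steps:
G(a, t) = 5/4 + t (G(a, t) = t - 5*(-1/4) = t + 5/4 = 5/4 + t)
w(B) = (5/4 + B)/B
-131*(sqrt(-207 + 213) + w(9)) = -131*(sqrt(-207 + 213) + (5/4 + 9)/9) = -131*(sqrt(6) + (1/9)*(41/4)) = -131*(sqrt(6) + 41/36) = -131*(41/36 + sqrt(6)) = -5371/36 - 131*sqrt(6)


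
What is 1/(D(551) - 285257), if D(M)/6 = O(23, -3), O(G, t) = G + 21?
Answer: -1/284993 ≈ -3.5089e-6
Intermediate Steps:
O(G, t) = 21 + G
D(M) = 264 (D(M) = 6*(21 + 23) = 6*44 = 264)
1/(D(551) - 285257) = 1/(264 - 285257) = 1/(-284993) = -1/284993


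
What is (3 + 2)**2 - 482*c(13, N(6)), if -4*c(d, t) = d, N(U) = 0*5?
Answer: 3183/2 ≈ 1591.5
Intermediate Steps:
N(U) = 0
c(d, t) = -d/4
(3 + 2)**2 - 482*c(13, N(6)) = (3 + 2)**2 - (-241)*13/2 = 5**2 - 482*(-13/4) = 25 + 3133/2 = 3183/2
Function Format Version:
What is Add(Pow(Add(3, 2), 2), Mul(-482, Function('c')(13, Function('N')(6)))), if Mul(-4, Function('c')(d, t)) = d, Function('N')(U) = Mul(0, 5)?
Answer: Rational(3183, 2) ≈ 1591.5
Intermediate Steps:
Function('N')(U) = 0
Function('c')(d, t) = Mul(Rational(-1, 4), d)
Add(Pow(Add(3, 2), 2), Mul(-482, Function('c')(13, Function('N')(6)))) = Add(Pow(Add(3, 2), 2), Mul(-482, Mul(Rational(-1, 4), 13))) = Add(Pow(5, 2), Mul(-482, Rational(-13, 4))) = Add(25, Rational(3133, 2)) = Rational(3183, 2)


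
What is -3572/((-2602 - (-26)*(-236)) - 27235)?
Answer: 3572/35973 ≈ 0.099297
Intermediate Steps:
-3572/((-2602 - (-26)*(-236)) - 27235) = -3572/((-2602 - 1*6136) - 27235) = -3572/((-2602 - 6136) - 27235) = -3572/(-8738 - 27235) = -3572/(-35973) = -3572*(-1/35973) = 3572/35973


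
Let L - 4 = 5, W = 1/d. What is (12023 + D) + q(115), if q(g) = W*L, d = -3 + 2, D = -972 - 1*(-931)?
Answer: 11973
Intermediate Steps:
D = -41 (D = -972 + 931 = -41)
d = -1
W = -1 (W = 1/(-1) = -1)
L = 9 (L = 4 + 5 = 9)
q(g) = -9 (q(g) = -1*9 = -9)
(12023 + D) + q(115) = (12023 - 41) - 9 = 11982 - 9 = 11973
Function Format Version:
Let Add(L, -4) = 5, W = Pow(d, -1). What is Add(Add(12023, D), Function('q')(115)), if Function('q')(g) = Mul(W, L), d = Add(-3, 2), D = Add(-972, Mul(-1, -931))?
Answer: 11973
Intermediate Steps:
D = -41 (D = Add(-972, 931) = -41)
d = -1
W = -1 (W = Pow(-1, -1) = -1)
L = 9 (L = Add(4, 5) = 9)
Function('q')(g) = -9 (Function('q')(g) = Mul(-1, 9) = -9)
Add(Add(12023, D), Function('q')(115)) = Add(Add(12023, -41), -9) = Add(11982, -9) = 11973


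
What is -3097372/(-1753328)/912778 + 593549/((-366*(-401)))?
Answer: 118739476787204621/29360524085419368 ≈ 4.0442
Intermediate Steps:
-3097372/(-1753328)/912778 + 593549/((-366*(-401))) = -3097372*(-1/1753328)*(1/912778) + 593549/146766 = (774343/438332)*(1/912778) + 593549*(1/146766) = 774343/400099806296 + 593549/146766 = 118739476787204621/29360524085419368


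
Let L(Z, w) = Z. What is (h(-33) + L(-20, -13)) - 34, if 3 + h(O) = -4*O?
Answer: 75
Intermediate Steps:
h(O) = -3 - 4*O
(h(-33) + L(-20, -13)) - 34 = ((-3 - 4*(-33)) - 20) - 34 = ((-3 + 132) - 20) - 34 = (129 - 20) - 34 = 109 - 34 = 75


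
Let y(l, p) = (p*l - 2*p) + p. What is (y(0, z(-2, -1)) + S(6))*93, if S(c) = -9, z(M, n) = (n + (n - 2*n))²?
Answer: -837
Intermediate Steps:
z(M, n) = 0 (z(M, n) = (n - n)² = 0² = 0)
y(l, p) = -p + l*p (y(l, p) = (l*p - 2*p) + p = (-2*p + l*p) + p = -p + l*p)
(y(0, z(-2, -1)) + S(6))*93 = (0*(-1 + 0) - 9)*93 = (0*(-1) - 9)*93 = (0 - 9)*93 = -9*93 = -837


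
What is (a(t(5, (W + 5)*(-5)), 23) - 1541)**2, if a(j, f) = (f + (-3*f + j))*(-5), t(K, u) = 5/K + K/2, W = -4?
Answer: 7059649/4 ≈ 1.7649e+6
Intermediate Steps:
t(K, u) = K/2 + 5/K (t(K, u) = 5/K + K*(1/2) = 5/K + K/2 = K/2 + 5/K)
a(j, f) = -5*j + 10*f (a(j, f) = (f + (j - 3*f))*(-5) = (j - 2*f)*(-5) = -5*j + 10*f)
(a(t(5, (W + 5)*(-5)), 23) - 1541)**2 = ((-5*((1/2)*5 + 5/5) + 10*23) - 1541)**2 = ((-5*(5/2 + 5*(1/5)) + 230) - 1541)**2 = ((-5*(5/2 + 1) + 230) - 1541)**2 = ((-5*7/2 + 230) - 1541)**2 = ((-35/2 + 230) - 1541)**2 = (425/2 - 1541)**2 = (-2657/2)**2 = 7059649/4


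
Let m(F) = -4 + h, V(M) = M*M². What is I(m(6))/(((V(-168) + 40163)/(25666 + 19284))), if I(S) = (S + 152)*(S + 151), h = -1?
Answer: -964716900/4701469 ≈ -205.19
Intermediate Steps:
V(M) = M³
m(F) = -5 (m(F) = -4 - 1 = -5)
I(S) = (151 + S)*(152 + S) (I(S) = (152 + S)*(151 + S) = (151 + S)*(152 + S))
I(m(6))/(((V(-168) + 40163)/(25666 + 19284))) = (22952 + (-5)² + 303*(-5))/((((-168)³ + 40163)/(25666 + 19284))) = (22952 + 25 - 1515)/(((-4741632 + 40163)/44950)) = 21462/((-4701469*1/44950)) = 21462/(-4701469/44950) = 21462*(-44950/4701469) = -964716900/4701469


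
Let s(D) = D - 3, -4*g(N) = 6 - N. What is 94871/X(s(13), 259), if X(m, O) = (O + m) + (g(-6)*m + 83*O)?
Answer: 94871/21736 ≈ 4.3647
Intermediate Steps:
g(N) = -3/2 + N/4 (g(N) = -(6 - N)/4 = -3/2 + N/4)
s(D) = -3 + D
X(m, O) = -2*m + 84*O (X(m, O) = (O + m) + ((-3/2 + (¼)*(-6))*m + 83*O) = (O + m) + ((-3/2 - 3/2)*m + 83*O) = (O + m) + (-3*m + 83*O) = -2*m + 84*O)
94871/X(s(13), 259) = 94871/(-2*(-3 + 13) + 84*259) = 94871/(-2*10 + 21756) = 94871/(-20 + 21756) = 94871/21736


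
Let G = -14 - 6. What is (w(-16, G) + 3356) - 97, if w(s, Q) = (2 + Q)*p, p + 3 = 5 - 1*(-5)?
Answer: 3133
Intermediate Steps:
p = 7 (p = -3 + (5 - 1*(-5)) = -3 + (5 + 5) = -3 + 10 = 7)
G = -20
w(s, Q) = 14 + 7*Q (w(s, Q) = (2 + Q)*7 = 14 + 7*Q)
(w(-16, G) + 3356) - 97 = ((14 + 7*(-20)) + 3356) - 97 = ((14 - 140) + 3356) - 97 = (-126 + 3356) - 97 = 3230 - 97 = 3133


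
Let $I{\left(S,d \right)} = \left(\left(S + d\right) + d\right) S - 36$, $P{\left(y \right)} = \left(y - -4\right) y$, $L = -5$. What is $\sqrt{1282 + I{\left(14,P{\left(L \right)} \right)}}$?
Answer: $\sqrt{1582} \approx 39.774$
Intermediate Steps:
$P{\left(y \right)} = y \left(4 + y\right)$ ($P{\left(y \right)} = \left(y + 4\right) y = \left(4 + y\right) y = y \left(4 + y\right)$)
$I{\left(S,d \right)} = -36 + S \left(S + 2 d\right)$ ($I{\left(S,d \right)} = \left(S + 2 d\right) S - 36 = S \left(S + 2 d\right) - 36 = -36 + S \left(S + 2 d\right)$)
$\sqrt{1282 + I{\left(14,P{\left(L \right)} \right)}} = \sqrt{1282 + \left(-36 + 14^{2} + 2 \cdot 14 \left(- 5 \left(4 - 5\right)\right)\right)} = \sqrt{1282 + \left(-36 + 196 + 2 \cdot 14 \left(\left(-5\right) \left(-1\right)\right)\right)} = \sqrt{1282 + \left(-36 + 196 + 2 \cdot 14 \cdot 5\right)} = \sqrt{1282 + \left(-36 + 196 + 140\right)} = \sqrt{1282 + 300} = \sqrt{1582}$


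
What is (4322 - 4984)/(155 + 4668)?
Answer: -662/4823 ≈ -0.13726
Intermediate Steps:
(4322 - 4984)/(155 + 4668) = -662/4823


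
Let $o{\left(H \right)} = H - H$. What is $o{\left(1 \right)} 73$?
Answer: $0$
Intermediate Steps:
$o{\left(H \right)} = 0$
$o{\left(1 \right)} 73 = 0 \cdot 73 = 0$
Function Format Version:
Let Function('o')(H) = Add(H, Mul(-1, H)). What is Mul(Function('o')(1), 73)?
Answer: 0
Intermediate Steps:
Function('o')(H) = 0
Mul(Function('o')(1), 73) = Mul(0, 73) = 0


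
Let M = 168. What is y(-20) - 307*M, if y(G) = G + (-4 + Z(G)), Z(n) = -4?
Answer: -51604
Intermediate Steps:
y(G) = -8 + G (y(G) = G + (-4 - 4) = G - 8 = -8 + G)
y(-20) - 307*M = (-8 - 20) - 307*168 = -28 - 51576 = -51604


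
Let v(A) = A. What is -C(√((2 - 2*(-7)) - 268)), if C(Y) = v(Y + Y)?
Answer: -12*I*√7 ≈ -31.749*I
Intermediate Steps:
C(Y) = 2*Y (C(Y) = Y + Y = 2*Y)
-C(√((2 - 2*(-7)) - 268)) = -2*√((2 - 2*(-7)) - 268) = -2*√((2 + 14) - 268) = -2*√(16 - 268) = -2*√(-252) = -2*6*I*√7 = -12*I*√7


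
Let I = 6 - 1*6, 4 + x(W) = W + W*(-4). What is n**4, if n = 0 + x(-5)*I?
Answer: 0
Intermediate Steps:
x(W) = -4 - 3*W (x(W) = -4 + (W + W*(-4)) = -4 + (W - 4*W) = -4 - 3*W)
I = 0 (I = 6 - 6 = 0)
n = 0 (n = 0 + (-4 - 3*(-5))*0 = 0 + (-4 + 15)*0 = 0 + 11*0 = 0 + 0 = 0)
n**4 = 0**4 = 0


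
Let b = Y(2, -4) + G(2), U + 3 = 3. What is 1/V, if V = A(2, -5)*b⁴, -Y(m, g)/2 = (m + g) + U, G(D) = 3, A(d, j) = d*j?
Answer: -1/24010 ≈ -4.1649e-5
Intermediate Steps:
U = 0 (U = -3 + 3 = 0)
Y(m, g) = -2*g - 2*m (Y(m, g) = -2*((m + g) + 0) = -2*((g + m) + 0) = -2*(g + m) = -2*g - 2*m)
b = 7 (b = (-2*(-4) - 2*2) + 3 = (8 - 4) + 3 = 4 + 3 = 7)
V = -24010 (V = (2*(-5))*7⁴ = -10*2401 = -24010)
1/V = 1/(-24010) = -1/24010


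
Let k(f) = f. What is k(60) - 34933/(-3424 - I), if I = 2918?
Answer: 415453/6342 ≈ 65.508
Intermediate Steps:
k(60) - 34933/(-3424 - I) = 60 - 34933/(-3424 - 1*2918) = 60 - 34933/(-3424 - 2918) = 60 - 34933/(-6342) = 60 - 34933*(-1/6342) = 60 + 34933/6342 = 415453/6342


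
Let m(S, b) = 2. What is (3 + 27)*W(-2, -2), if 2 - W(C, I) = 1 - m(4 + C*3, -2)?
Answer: 90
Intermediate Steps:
W(C, I) = 3 (W(C, I) = 2 - (1 - 1*2) = 2 - (1 - 2) = 2 - 1*(-1) = 2 + 1 = 3)
(3 + 27)*W(-2, -2) = (3 + 27)*3 = 30*3 = 90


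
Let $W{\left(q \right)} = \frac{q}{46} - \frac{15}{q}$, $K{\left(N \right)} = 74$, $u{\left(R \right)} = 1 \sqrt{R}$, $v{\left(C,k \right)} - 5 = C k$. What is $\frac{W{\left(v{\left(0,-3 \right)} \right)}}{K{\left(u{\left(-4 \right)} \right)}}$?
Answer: $- \frac{133}{3404} \approx -0.039072$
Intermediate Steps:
$v{\left(C,k \right)} = 5 + C k$
$u{\left(R \right)} = \sqrt{R}$
$W{\left(q \right)} = - \frac{15}{q} + \frac{q}{46}$ ($W{\left(q \right)} = q \frac{1}{46} - \frac{15}{q} = \frac{q}{46} - \frac{15}{q} = - \frac{15}{q} + \frac{q}{46}$)
$\frac{W{\left(v{\left(0,-3 \right)} \right)}}{K{\left(u{\left(-4 \right)} \right)}} = \frac{- \frac{15}{5 + 0 \left(-3\right)} + \frac{5 + 0 \left(-3\right)}{46}}{74} = \left(- \frac{15}{5 + 0} + \frac{5 + 0}{46}\right) \frac{1}{74} = \left(- \frac{15}{5} + \frac{1}{46} \cdot 5\right) \frac{1}{74} = \left(\left(-15\right) \frac{1}{5} + \frac{5}{46}\right) \frac{1}{74} = \left(-3 + \frac{5}{46}\right) \frac{1}{74} = \left(- \frac{133}{46}\right) \frac{1}{74} = - \frac{133}{3404}$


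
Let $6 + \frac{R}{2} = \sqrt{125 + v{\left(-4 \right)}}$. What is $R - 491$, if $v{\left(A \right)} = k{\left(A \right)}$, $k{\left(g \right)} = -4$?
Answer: $-481$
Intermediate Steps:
$v{\left(A \right)} = -4$
$R = 10$ ($R = -12 + 2 \sqrt{125 - 4} = -12 + 2 \sqrt{121} = -12 + 2 \cdot 11 = -12 + 22 = 10$)
$R - 491 = 10 - 491 = -481$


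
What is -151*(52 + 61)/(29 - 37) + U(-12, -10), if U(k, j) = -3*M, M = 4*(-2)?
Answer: 17255/8 ≈ 2156.9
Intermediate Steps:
M = -8
U(k, j) = 24 (U(k, j) = -3*(-8) = 24)
-151*(52 + 61)/(29 - 37) + U(-12, -10) = -151*(52 + 61)/(29 - 37) + 24 = -17063/(-8) + 24 = -17063*(-1)/8 + 24 = -151*(-113/8) + 24 = 17063/8 + 24 = 17255/8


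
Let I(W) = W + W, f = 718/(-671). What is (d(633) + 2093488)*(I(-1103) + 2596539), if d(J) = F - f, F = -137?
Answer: 3644101930832587/671 ≈ 5.4309e+12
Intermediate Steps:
f = -718/671 (f = 718*(-1/671) = -718/671 ≈ -1.0700)
I(W) = 2*W
d(J) = -91209/671 (d(J) = -137 - 1*(-718/671) = -137 + 718/671 = -91209/671)
(d(633) + 2093488)*(I(-1103) + 2596539) = (-91209/671 + 2093488)*(2*(-1103) + 2596539) = 1404639239*(-2206 + 2596539)/671 = (1404639239/671)*2594333 = 3644101930832587/671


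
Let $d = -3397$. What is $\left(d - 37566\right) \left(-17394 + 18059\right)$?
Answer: $-27240395$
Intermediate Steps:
$\left(d - 37566\right) \left(-17394 + 18059\right) = \left(-3397 - 37566\right) \left(-17394 + 18059\right) = \left(-40963\right) 665 = -27240395$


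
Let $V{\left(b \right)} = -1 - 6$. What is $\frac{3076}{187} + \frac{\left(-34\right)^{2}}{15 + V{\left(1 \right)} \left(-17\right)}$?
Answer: $\frac{314178}{12529} \approx 25.076$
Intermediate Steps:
$V{\left(b \right)} = -7$ ($V{\left(b \right)} = -1 - 6 = -7$)
$\frac{3076}{187} + \frac{\left(-34\right)^{2}}{15 + V{\left(1 \right)} \left(-17\right)} = \frac{3076}{187} + \frac{\left(-34\right)^{2}}{15 - -119} = 3076 \cdot \frac{1}{187} + \frac{1156}{15 + 119} = \frac{3076}{187} + \frac{1156}{134} = \frac{3076}{187} + 1156 \cdot \frac{1}{134} = \frac{3076}{187} + \frac{578}{67} = \frac{314178}{12529}$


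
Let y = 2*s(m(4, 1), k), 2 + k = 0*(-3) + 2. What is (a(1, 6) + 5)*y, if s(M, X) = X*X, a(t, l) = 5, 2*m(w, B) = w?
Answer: 0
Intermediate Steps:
m(w, B) = w/2
k = 0 (k = -2 + (0*(-3) + 2) = -2 + (0 + 2) = -2 + 2 = 0)
s(M, X) = X²
y = 0 (y = 2*0² = 2*0 = 0)
(a(1, 6) + 5)*y = (5 + 5)*0 = 10*0 = 0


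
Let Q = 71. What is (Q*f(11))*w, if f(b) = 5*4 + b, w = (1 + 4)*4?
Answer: 44020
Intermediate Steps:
w = 20 (w = 5*4 = 20)
f(b) = 20 + b
(Q*f(11))*w = (71*(20 + 11))*20 = (71*31)*20 = 2201*20 = 44020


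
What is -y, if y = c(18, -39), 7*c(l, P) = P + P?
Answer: 78/7 ≈ 11.143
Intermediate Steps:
c(l, P) = 2*P/7 (c(l, P) = (P + P)/7 = (2*P)/7 = 2*P/7)
y = -78/7 (y = (2/7)*(-39) = -78/7 ≈ -11.143)
-y = -1*(-78/7) = 78/7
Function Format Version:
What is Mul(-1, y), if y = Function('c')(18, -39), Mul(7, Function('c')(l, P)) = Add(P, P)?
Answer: Rational(78, 7) ≈ 11.143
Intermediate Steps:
Function('c')(l, P) = Mul(Rational(2, 7), P) (Function('c')(l, P) = Mul(Rational(1, 7), Add(P, P)) = Mul(Rational(1, 7), Mul(2, P)) = Mul(Rational(2, 7), P))
y = Rational(-78, 7) (y = Mul(Rational(2, 7), -39) = Rational(-78, 7) ≈ -11.143)
Mul(-1, y) = Mul(-1, Rational(-78, 7)) = Rational(78, 7)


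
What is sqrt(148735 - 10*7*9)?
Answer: sqrt(148105) ≈ 384.84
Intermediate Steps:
sqrt(148735 - 10*7*9) = sqrt(148735 - 70*9) = sqrt(148735 - 630) = sqrt(148105)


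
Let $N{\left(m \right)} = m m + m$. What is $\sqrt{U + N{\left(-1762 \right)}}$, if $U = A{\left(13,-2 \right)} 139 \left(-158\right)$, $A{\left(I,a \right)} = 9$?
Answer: $2 \sqrt{726306} \approx 1704.5$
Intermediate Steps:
$N{\left(m \right)} = m + m^{2}$ ($N{\left(m \right)} = m^{2} + m = m + m^{2}$)
$U = -197658$ ($U = 9 \cdot 139 \left(-158\right) = 1251 \left(-158\right) = -197658$)
$\sqrt{U + N{\left(-1762 \right)}} = \sqrt{-197658 - 1762 \left(1 - 1762\right)} = \sqrt{-197658 - -3102882} = \sqrt{-197658 + 3102882} = \sqrt{2905224} = 2 \sqrt{726306}$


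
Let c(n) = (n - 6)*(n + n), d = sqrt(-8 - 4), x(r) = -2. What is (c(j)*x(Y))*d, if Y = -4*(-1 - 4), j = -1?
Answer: -56*I*sqrt(3) ≈ -96.995*I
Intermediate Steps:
Y = 20 (Y = -4*(-5) = 20)
d = 2*I*sqrt(3) (d = sqrt(-12) = 2*I*sqrt(3) ≈ 3.4641*I)
c(n) = 2*n*(-6 + n) (c(n) = (-6 + n)*(2*n) = 2*n*(-6 + n))
(c(j)*x(Y))*d = ((2*(-1)*(-6 - 1))*(-2))*(2*I*sqrt(3)) = ((2*(-1)*(-7))*(-2))*(2*I*sqrt(3)) = (14*(-2))*(2*I*sqrt(3)) = -56*I*sqrt(3)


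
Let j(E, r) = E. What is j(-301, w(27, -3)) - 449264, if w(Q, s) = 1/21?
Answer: -449565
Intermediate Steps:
w(Q, s) = 1/21
j(-301, w(27, -3)) - 449264 = -301 - 449264 = -449565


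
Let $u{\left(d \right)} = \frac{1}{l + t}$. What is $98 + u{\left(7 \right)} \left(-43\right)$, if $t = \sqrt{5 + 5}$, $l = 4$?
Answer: $\frac{208}{3} + \frac{43 \sqrt{10}}{6} \approx 91.996$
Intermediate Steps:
$t = \sqrt{10} \approx 3.1623$
$u{\left(d \right)} = \frac{1}{4 + \sqrt{10}}$
$98 + u{\left(7 \right)} \left(-43\right) = 98 + \left(\frac{2}{3} - \frac{\sqrt{10}}{6}\right) \left(-43\right) = 98 - \left(\frac{86}{3} - \frac{43 \sqrt{10}}{6}\right) = \frac{208}{3} + \frac{43 \sqrt{10}}{6}$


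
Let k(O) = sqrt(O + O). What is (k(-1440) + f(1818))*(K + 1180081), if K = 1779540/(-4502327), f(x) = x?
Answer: 9659231741945646/4502327 + 127514610454728*I*sqrt(5)/4502327 ≈ 2.1454e+9 + 6.333e+7*I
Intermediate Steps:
k(O) = sqrt(2)*sqrt(O) (k(O) = sqrt(2*O) = sqrt(2)*sqrt(O))
K = -1779540/4502327 (K = 1779540*(-1/4502327) = -1779540/4502327 ≈ -0.39525)
(k(-1440) + f(1818))*(K + 1180081) = (sqrt(2)*sqrt(-1440) + 1818)*(-1779540/4502327 + 1180081) = (sqrt(2)*(12*I*sqrt(10)) + 1818)*(5313108768947/4502327) = (24*I*sqrt(5) + 1818)*(5313108768947/4502327) = (1818 + 24*I*sqrt(5))*(5313108768947/4502327) = 9659231741945646/4502327 + 127514610454728*I*sqrt(5)/4502327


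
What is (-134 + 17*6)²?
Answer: 1024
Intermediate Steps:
(-134 + 17*6)² = (-134 + 102)² = (-32)² = 1024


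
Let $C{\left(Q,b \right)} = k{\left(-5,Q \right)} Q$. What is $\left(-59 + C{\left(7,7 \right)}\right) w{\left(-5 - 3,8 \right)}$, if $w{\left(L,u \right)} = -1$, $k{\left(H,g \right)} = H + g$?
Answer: $45$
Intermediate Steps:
$C{\left(Q,b \right)} = Q \left(-5 + Q\right)$ ($C{\left(Q,b \right)} = \left(-5 + Q\right) Q = Q \left(-5 + Q\right)$)
$\left(-59 + C{\left(7,7 \right)}\right) w{\left(-5 - 3,8 \right)} = \left(-59 + 7 \left(-5 + 7\right)\right) \left(-1\right) = \left(-59 + 7 \cdot 2\right) \left(-1\right) = \left(-59 + 14\right) \left(-1\right) = \left(-45\right) \left(-1\right) = 45$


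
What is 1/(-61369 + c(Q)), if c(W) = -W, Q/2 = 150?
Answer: -1/61669 ≈ -1.6216e-5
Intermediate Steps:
Q = 300 (Q = 2*150 = 300)
1/(-61369 + c(Q)) = 1/(-61369 - 1*300) = 1/(-61369 - 300) = 1/(-61669) = -1/61669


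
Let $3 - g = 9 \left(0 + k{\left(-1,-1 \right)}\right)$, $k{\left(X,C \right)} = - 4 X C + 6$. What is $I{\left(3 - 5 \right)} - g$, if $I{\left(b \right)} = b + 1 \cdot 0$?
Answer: $13$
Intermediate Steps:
$I{\left(b \right)} = b$ ($I{\left(b \right)} = b + 0 = b$)
$k{\left(X,C \right)} = 6 - 4 C X$ ($k{\left(X,C \right)} = - 4 C X + 6 = 6 - 4 C X$)
$g = -15$ ($g = 3 - 9 \left(0 + \left(6 - \left(-4\right) \left(-1\right)\right)\right) = 3 - 9 \left(0 + \left(6 - 4\right)\right) = 3 - 9 \left(0 + 2\right) = 3 - 9 \cdot 2 = 3 - 18 = -15$)
$I{\left(3 - 5 \right)} - g = \left(3 - 5\right) - -15 = \left(3 - 5\right) + 15 = -2 + 15 = 13$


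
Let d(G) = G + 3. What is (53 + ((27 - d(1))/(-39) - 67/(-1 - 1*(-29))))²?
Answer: 2983235161/1192464 ≈ 2501.7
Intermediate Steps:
d(G) = 3 + G
(53 + ((27 - d(1))/(-39) - 67/(-1 - 1*(-29))))² = (53 + ((27 - (3 + 1))/(-39) - 67/(-1 - 1*(-29))))² = (53 + ((27 - 1*4)*(-1/39) - 67/(-1 + 29)))² = (53 + ((27 - 4)*(-1/39) - 67/28))² = (53 + (23*(-1/39) - 67*1/28))² = (53 + (-23/39 - 67/28))² = (53 - 3257/1092)² = (54619/1092)² = 2983235161/1192464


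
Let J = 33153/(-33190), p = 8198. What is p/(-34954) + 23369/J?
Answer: -13555596125617/579414981 ≈ -23395.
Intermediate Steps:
J = -33153/33190 (J = 33153*(-1/33190) = -33153/33190 ≈ -0.99889)
p/(-34954) + 23369/J = 8198/(-34954) + 23369/(-33153/33190) = 8198*(-1/34954) + 23369*(-33190/33153) = -4099/17477 - 775617110/33153 = -13555596125617/579414981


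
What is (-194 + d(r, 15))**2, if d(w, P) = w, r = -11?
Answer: 42025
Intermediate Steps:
(-194 + d(r, 15))**2 = (-194 - 11)**2 = (-205)**2 = 42025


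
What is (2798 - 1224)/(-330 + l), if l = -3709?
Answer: -1574/4039 ≈ -0.38970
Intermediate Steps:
(2798 - 1224)/(-330 + l) = (2798 - 1224)/(-330 - 3709) = 1574/(-4039) = 1574*(-1/4039) = -1574/4039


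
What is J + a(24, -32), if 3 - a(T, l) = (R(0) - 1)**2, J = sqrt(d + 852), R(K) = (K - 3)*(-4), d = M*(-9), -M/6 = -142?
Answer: -118 + 4*I*sqrt(426) ≈ -118.0 + 82.559*I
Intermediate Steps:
M = 852 (M = -6*(-142) = 852)
d = -7668 (d = 852*(-9) = -7668)
R(K) = 12 - 4*K (R(K) = (-3 + K)*(-4) = 12 - 4*K)
J = 4*I*sqrt(426) (J = sqrt(-7668 + 852) = sqrt(-6816) = 4*I*sqrt(426) ≈ 82.559*I)
a(T, l) = -118 (a(T, l) = 3 - ((12 - 4*0) - 1)**2 = 3 - ((12 + 0) - 1)**2 = 3 - (12 - 1)**2 = 3 - 1*11**2 = 3 - 1*121 = 3 - 121 = -118)
J + a(24, -32) = 4*I*sqrt(426) - 118 = -118 + 4*I*sqrt(426)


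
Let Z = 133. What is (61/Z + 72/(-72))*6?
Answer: -432/133 ≈ -3.2481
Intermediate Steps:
(61/Z + 72/(-72))*6 = (61/133 + 72/(-72))*6 = (61*(1/133) + 72*(-1/72))*6 = (61/133 - 1)*6 = -72/133*6 = -432/133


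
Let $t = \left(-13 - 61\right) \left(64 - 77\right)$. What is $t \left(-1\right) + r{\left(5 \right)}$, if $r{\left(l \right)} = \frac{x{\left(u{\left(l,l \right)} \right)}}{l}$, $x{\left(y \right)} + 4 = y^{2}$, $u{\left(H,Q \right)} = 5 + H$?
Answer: $- \frac{4714}{5} \approx -942.8$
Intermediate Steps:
$x{\left(y \right)} = -4 + y^{2}$
$r{\left(l \right)} = \frac{-4 + \left(5 + l\right)^{2}}{l}$
$t = 962$ ($t = \left(-74\right) \left(-13\right) = 962$)
$t \left(-1\right) + r{\left(5 \right)} = 962 \left(-1\right) + \frac{-4 + \left(5 + 5\right)^{2}}{5} = -962 + \frac{-4 + 10^{2}}{5} = -962 + \frac{-4 + 100}{5} = -962 + \frac{1}{5} \cdot 96 = -962 + \frac{96}{5} = - \frac{4714}{5}$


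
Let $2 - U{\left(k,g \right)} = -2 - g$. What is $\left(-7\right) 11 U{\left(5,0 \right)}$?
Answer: $-308$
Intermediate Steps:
$U{\left(k,g \right)} = 4 + g$ ($U{\left(k,g \right)} = 2 - \left(-2 - g\right) = 2 + \left(2 + g\right) = 4 + g$)
$\left(-7\right) 11 U{\left(5,0 \right)} = \left(-7\right) 11 \left(4 + 0\right) = \left(-77\right) 4 = -308$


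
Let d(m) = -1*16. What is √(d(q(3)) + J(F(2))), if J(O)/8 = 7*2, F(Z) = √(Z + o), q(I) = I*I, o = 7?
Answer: 4*√6 ≈ 9.7980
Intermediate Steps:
q(I) = I²
F(Z) = √(7 + Z) (F(Z) = √(Z + 7) = √(7 + Z))
d(m) = -16
J(O) = 112 (J(O) = 8*(7*2) = 8*14 = 112)
√(d(q(3)) + J(F(2))) = √(-16 + 112) = √96 = 4*√6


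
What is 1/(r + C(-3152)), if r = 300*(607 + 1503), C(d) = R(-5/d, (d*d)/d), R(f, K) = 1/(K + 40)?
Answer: 3112/1969895999 ≈ 1.5798e-6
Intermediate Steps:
R(f, K) = 1/(40 + K)
C(d) = 1/(40 + d) (C(d) = 1/(40 + (d*d)/d) = 1/(40 + d²/d) = 1/(40 + d))
r = 633000 (r = 300*2110 = 633000)
1/(r + C(-3152)) = 1/(633000 + 1/(40 - 3152)) = 1/(633000 + 1/(-3112)) = 1/(633000 - 1/3112) = 1/(1969895999/3112) = 3112/1969895999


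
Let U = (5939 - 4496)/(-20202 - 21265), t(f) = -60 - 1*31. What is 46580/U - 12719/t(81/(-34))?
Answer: -1931331173/1443 ≈ -1.3384e+6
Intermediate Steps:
t(f) = -91 (t(f) = -60 - 31 = -91)
U = -1443/41467 (U = 1443/(-41467) = 1443*(-1/41467) = -1443/41467 ≈ -0.034799)
46580/U - 12719/t(81/(-34)) = 46580/(-1443/41467) - 12719/(-91) = 46580*(-41467/1443) - 12719*(-1/91) = -1931532860/1443 + 1817/13 = -1931331173/1443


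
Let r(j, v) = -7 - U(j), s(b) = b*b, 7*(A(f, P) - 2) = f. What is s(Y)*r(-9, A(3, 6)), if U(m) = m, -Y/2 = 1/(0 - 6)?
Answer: 2/9 ≈ 0.22222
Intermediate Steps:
Y = 1/3 (Y = -2/(0 - 6) = -2/(-6) = -2*(-1/6) = 1/3 ≈ 0.33333)
A(f, P) = 2 + f/7
s(b) = b**2
r(j, v) = -7 - j
s(Y)*r(-9, A(3, 6)) = (1/3)**2*(-7 - 1*(-9)) = (-7 + 9)/9 = (1/9)*2 = 2/9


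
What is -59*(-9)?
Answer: 531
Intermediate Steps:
-59*(-9) = -1*(-531) = 531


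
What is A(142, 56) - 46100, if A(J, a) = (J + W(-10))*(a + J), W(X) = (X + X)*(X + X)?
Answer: 61216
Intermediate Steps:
W(X) = 4*X² (W(X) = (2*X)*(2*X) = 4*X²)
A(J, a) = (400 + J)*(J + a) (A(J, a) = (J + 4*(-10)²)*(a + J) = (J + 4*100)*(J + a) = (J + 400)*(J + a) = (400 + J)*(J + a))
A(142, 56) - 46100 = (142² + 400*142 + 400*56 + 142*56) - 46100 = (20164 + 56800 + 22400 + 7952) - 46100 = 107316 - 46100 = 61216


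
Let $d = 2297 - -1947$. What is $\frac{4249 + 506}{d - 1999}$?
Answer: $\frac{951}{449} \approx 2.118$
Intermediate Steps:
$d = 4244$ ($d = 2297 + 1947 = 4244$)
$\frac{4249 + 506}{d - 1999} = \frac{4249 + 506}{4244 - 1999} = \frac{4755}{2245} = 4755 \cdot \frac{1}{2245} = \frac{951}{449}$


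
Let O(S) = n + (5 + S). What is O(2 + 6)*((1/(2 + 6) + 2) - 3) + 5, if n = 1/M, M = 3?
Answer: -20/3 ≈ -6.6667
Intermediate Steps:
n = 1/3 ≈ 0.33333
O(S) = 16/3 + S (O(S) = 1/3 + (5 + S) = 16/3 + S)
O(2 + 6)*((1/(2 + 6) + 2) - 3) + 5 = (16/3 + (2 + 6))*((1/(2 + 6) + 2) - 3) + 5 = (16/3 + 8)*((1/8 + 2) - 3) + 5 = 40*((1/8 + 2) - 3)/3 + 5 = 40*(17/8 - 3)/3 + 5 = (40/3)*(-7/8) + 5 = -35/3 + 5 = -20/3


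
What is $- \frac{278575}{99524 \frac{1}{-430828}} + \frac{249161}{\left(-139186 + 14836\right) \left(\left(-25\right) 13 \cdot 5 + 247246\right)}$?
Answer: $\frac{916425897411594533909}{759939670159350} \approx 1.2059 \cdot 10^{6}$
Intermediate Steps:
$- \frac{278575}{99524 \frac{1}{-430828}} + \frac{249161}{\left(-139186 + 14836\right) \left(\left(-25\right) 13 \cdot 5 + 247246\right)} = - \frac{278575}{99524 \left(- \frac{1}{430828}\right)} + \frac{249161}{\left(-124350\right) \left(\left(-325\right) 5 + 247246\right)} = - \frac{278575}{- \frac{24881}{107707}} + \frac{249161}{\left(-124350\right) \left(-1625 + 247246\right)} = \left(-278575\right) \left(- \frac{107707}{24881}\right) + \frac{249161}{\left(-124350\right) 245621} = \frac{30004477525}{24881} + \frac{249161}{-30542971350} = \frac{30004477525}{24881} + 249161 \left(- \frac{1}{30542971350}\right) = \frac{30004477525}{24881} - \frac{249161}{30542971350} = \frac{916425897411594533909}{759939670159350}$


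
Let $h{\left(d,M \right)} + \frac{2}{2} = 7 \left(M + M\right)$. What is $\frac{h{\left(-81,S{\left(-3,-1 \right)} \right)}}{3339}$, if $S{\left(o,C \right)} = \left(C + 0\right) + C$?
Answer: $- \frac{29}{3339} \approx -0.0086852$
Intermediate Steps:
$S{\left(o,C \right)} = 2 C$ ($S{\left(o,C \right)} = C + C = 2 C$)
$h{\left(d,M \right)} = -1 + 14 M$ ($h{\left(d,M \right)} = -1 + 7 \left(M + M\right) = -1 + 7 \cdot 2 M = -1 + 14 M$)
$\frac{h{\left(-81,S{\left(-3,-1 \right)} \right)}}{3339} = \frac{-1 + 14 \cdot 2 \left(-1\right)}{3339} = \left(-1 + 14 \left(-2\right)\right) \frac{1}{3339} = \left(-1 - 28\right) \frac{1}{3339} = \left(-29\right) \frac{1}{3339} = - \frac{29}{3339}$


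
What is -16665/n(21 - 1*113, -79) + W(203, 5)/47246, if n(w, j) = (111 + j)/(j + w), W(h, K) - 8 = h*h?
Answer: 67319476917/755936 ≈ 89055.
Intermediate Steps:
W(h, K) = 8 + h**2 (W(h, K) = 8 + h*h = 8 + h**2)
n(w, j) = (111 + j)/(j + w)
-16665/n(21 - 1*113, -79) + W(203, 5)/47246 = -16665*(-79 + (21 - 1*113))/(111 - 79) + (8 + 203**2)/47246 = -16665/(32/(-79 + (21 - 113))) + (8 + 41209)*(1/47246) = -16665/(32/(-79 - 92)) + 41217*(1/47246) = -16665/(32/(-171)) + 41217/47246 = -16665/((-1/171*32)) + 41217/47246 = -16665/(-32/171) + 41217/47246 = -16665*(-171/32) + 41217/47246 = 2849715/32 + 41217/47246 = 67319476917/755936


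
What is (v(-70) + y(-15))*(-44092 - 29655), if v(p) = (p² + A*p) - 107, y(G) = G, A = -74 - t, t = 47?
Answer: -977000256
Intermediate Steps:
A = -121 (A = -74 - 1*47 = -74 - 47 = -121)
v(p) = -107 + p² - 121*p (v(p) = (p² - 121*p) - 107 = -107 + p² - 121*p)
(v(-70) + y(-15))*(-44092 - 29655) = ((-107 + (-70)² - 121*(-70)) - 15)*(-44092 - 29655) = ((-107 + 4900 + 8470) - 15)*(-73747) = (13263 - 15)*(-73747) = 13248*(-73747) = -977000256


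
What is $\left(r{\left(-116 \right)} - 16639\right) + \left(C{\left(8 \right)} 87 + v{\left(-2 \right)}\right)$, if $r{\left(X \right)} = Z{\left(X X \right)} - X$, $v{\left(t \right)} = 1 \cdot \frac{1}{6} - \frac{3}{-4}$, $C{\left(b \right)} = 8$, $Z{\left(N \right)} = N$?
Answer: $- \frac{28441}{12} \approx -2370.1$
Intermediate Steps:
$v{\left(t \right)} = \frac{11}{12}$ ($v{\left(t \right)} = 1 \cdot \frac{1}{6} - - \frac{3}{4} = \frac{1}{6} + \frac{3}{4} = \frac{11}{12}$)
$r{\left(X \right)} = X^{2} - X$ ($r{\left(X \right)} = X X - X = X^{2} - X$)
$\left(r{\left(-116 \right)} - 16639\right) + \left(C{\left(8 \right)} 87 + v{\left(-2 \right)}\right) = \left(- 116 \left(-1 - 116\right) - 16639\right) + \left(8 \cdot 87 + \frac{11}{12}\right) = \left(\left(-116\right) \left(-117\right) - 16639\right) + \left(696 + \frac{11}{12}\right) = \left(13572 - 16639\right) + \frac{8363}{12} = -3067 + \frac{8363}{12} = - \frac{28441}{12}$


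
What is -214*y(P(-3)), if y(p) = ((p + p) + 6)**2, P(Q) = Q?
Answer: 0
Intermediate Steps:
y(p) = (6 + 2*p)**2 (y(p) = (2*p + 6)**2 = (6 + 2*p)**2)
-214*y(P(-3)) = -856*(3 - 3)**2 = -856*0**2 = -856*0 = -214*0 = 0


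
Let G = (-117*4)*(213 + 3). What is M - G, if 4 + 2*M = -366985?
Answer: -164813/2 ≈ -82407.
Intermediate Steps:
M = -366989/2 (M = -2 + (1/2)*(-366985) = -2 - 366985/2 = -366989/2 ≈ -1.8349e+5)
G = -101088 (G = -468*216 = -101088)
M - G = -366989/2 - 1*(-101088) = -366989/2 + 101088 = -164813/2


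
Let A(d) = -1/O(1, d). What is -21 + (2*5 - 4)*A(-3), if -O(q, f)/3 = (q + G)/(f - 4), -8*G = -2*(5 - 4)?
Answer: -161/5 ≈ -32.200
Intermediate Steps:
G = ¼ (G = -(-1)*(5 - 4)/4 = -(-1)/4 = -⅛*(-2) = ¼ ≈ 0.25000)
O(q, f) = -3*(¼ + q)/(-4 + f) (O(q, f) = -3*(q + ¼)/(f - 4) = -3*(¼ + q)/(-4 + f))
A(d) = -16/15 + 4*d/15 (A(d) = -1/(3*(-1 - 4*1)/(4*(-4 + d))) = -1/(3*(-1 - 4)/(4*(-4 + d))) = -1/((¾)*(-5)/(-4 + d)) = -1/((-15/(4*(-4 + d)))) = -(16/15 - 4*d/15) = -16/15 + 4*d/15)
-21 + (2*5 - 4)*A(-3) = -21 + (2*5 - 4)*(-16/15 + (4/15)*(-3)) = -21 + (10 - 4)*(-16/15 - ⅘) = -21 + 6*(-28/15) = -21 - 56/5 = -161/5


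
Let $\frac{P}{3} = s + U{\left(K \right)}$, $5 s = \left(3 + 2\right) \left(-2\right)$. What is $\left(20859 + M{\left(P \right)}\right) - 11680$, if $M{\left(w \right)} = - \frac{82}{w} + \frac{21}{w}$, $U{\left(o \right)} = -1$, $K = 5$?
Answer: $\frac{82672}{9} \approx 9185.8$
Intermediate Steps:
$s = -2$ ($s = \frac{\left(3 + 2\right) \left(-2\right)}{5} = \frac{5 \left(-2\right)}{5} = \frac{1}{5} \left(-10\right) = -2$)
$P = -9$ ($P = 3 \left(-2 - 1\right) = 3 \left(-3\right) = -9$)
$M{\left(w \right)} = - \frac{61}{w}$
$\left(20859 + M{\left(P \right)}\right) - 11680 = \left(20859 - \frac{61}{-9}\right) - 11680 = \left(20859 - - \frac{61}{9}\right) - 11680 = \left(20859 + \frac{61}{9}\right) - 11680 = \frac{187792}{9} - 11680 = \frac{82672}{9}$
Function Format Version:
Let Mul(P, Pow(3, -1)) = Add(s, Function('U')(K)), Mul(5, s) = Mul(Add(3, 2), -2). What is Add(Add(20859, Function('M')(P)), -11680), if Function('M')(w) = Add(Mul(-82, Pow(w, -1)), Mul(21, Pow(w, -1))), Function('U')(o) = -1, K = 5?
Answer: Rational(82672, 9) ≈ 9185.8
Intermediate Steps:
s = -2 (s = Mul(Rational(1, 5), Mul(Add(3, 2), -2)) = Mul(Rational(1, 5), Mul(5, -2)) = Mul(Rational(1, 5), -10) = -2)
P = -9 (P = Mul(3, Add(-2, -1)) = Mul(3, -3) = -9)
Function('M')(w) = Mul(-61, Pow(w, -1))
Add(Add(20859, Function('M')(P)), -11680) = Add(Add(20859, Mul(-61, Pow(-9, -1))), -11680) = Add(Add(20859, Mul(-61, Rational(-1, 9))), -11680) = Add(Add(20859, Rational(61, 9)), -11680) = Add(Rational(187792, 9), -11680) = Rational(82672, 9)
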